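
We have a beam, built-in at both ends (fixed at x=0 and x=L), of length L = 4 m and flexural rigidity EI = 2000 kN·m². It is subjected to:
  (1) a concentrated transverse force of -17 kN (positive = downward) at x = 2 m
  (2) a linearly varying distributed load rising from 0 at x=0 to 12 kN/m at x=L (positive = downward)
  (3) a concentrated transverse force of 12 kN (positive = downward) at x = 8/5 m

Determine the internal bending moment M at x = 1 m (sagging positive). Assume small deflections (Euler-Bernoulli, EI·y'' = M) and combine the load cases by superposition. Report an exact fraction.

M(1) = 291/250 kN·m

Load 1 — point force P=-17 kN at a=2 m (b=L-a=2):
  M_1 = Pb²(3a+b)x/L³ - Pab²/L²  [x≤a] = (-17)·2²·(3·2+2)·1/4³ - (-17)·2·2²/4² = 0 kN·m
Load 2 — triangular load w₀=12 kN/m (0→w₀ over full span):
  M_2 = 3w₀Lx/20 - w₀L²/30 - w₀x³/(6L) = 3·12·4·1/20 - 12·4²/30 - 12·1³/(6·4) = 3/10 kN·m
Load 3 — point force P=12 kN at a=8/5 m (b=L-a=12/5):
  M_3 = Pb²(3a+b)x/L³ - Pab²/L²  [x≤a] = 12·(12/5)²·(3·(8/5)+(12/5))·1/4³ - 12·(8/5)·(12/5)²/4² = 108/125 kN·m
Superposition: M = Σ M_i = 291/250 kN·m ≈ 1.164000 kN·m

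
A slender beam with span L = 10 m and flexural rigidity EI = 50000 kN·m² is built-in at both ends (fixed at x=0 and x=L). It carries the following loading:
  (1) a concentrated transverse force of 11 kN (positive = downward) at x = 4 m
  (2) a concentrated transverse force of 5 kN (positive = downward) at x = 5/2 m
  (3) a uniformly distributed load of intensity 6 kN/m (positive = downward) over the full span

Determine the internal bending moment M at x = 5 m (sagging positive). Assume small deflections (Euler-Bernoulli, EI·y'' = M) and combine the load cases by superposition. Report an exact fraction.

M(5) = 2829/80 kN·m

Load 1 — point force P=11 kN at a=4 m (b=L-a=6):
  M_1 = Pa²(a+3b)(L-x)/L³ - Pa²b/L²  [x>a] = 11·4²·(4+3·6)·(10-5)/10³ - 11·4²·6/10² = 44/5 kN·m
Load 2 — point force P=5 kN at a=5/2 m (b=L-a=15/2):
  M_2 = Pa²(a+3b)(L-x)/L³ - Pa²b/L²  [x>a] = 5·(5/2)²·((5/2)+3·(15/2))·(10-5)/10³ - 5·(5/2)²·(15/2)/10² = 25/16 kN·m
Load 3 — uniform load w=6 kN/m over full span:
  M_3 = wLx/2 - wL²/12 - wx²/2 = 6·10·5/2 - 6·10²/12 - 6·5²/2 = 25 kN·m
Superposition: M = Σ M_i = 2829/80 kN·m ≈ 35.362500 kN·m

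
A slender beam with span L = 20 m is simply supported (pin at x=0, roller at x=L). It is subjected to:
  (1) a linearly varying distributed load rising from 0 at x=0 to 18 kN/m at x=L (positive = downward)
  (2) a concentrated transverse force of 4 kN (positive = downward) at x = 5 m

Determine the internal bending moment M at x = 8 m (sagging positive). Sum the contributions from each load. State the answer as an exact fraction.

M(8) = 2076/5 kN·m

Load 1 — triangular load w₀=18 kN/m (0→w₀ over full span):
  M_1 = w₀Lx/6 - w₀x³/(6L) = 18·20·8/6 - 18·8³/(6·20) = 2016/5 kN·m
Load 2 — point force P=4 kN at a=5 m (b=L-a=15):
  M_2 = Pa(L-x)/L  [x>a] = 4·5·(20-8)/20 = 12 kN·m
Superposition: M = Σ M_i = 2076/5 kN·m ≈ 415.200000 kN·m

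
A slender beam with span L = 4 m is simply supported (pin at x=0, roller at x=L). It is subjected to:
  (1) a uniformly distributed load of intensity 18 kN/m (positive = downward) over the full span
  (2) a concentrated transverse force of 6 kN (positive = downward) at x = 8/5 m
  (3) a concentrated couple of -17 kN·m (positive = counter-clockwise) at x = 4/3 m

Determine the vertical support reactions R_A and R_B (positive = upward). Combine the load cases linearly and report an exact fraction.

Load 1 — uniform load w=18 kN/m over full span:
  R_A = wL/2 = 18·4/2 = 36 kN
  R_B = wL/2 = 18·4/2 = 36 kN
Load 2 — point force P=6 kN at a=8/5 m (b=L-a=12/5):
  R_A = Pb/L = 6·(12/5)/4 = 18/5 kN
  R_B = Pa/L = 6·(8/5)/4 = 12/5 kN
Load 3 — applied couple M₀=-17 kN·m at a=4/3 m (b=L-a=8/3):
  R_A = M₀/L = (-17)/4 = -17/4 kN
  R_B = -M₀/L = -(-17)/4 = 17/4 kN
Superposition: R_A = 707/20 kN, R_B = 853/20 kN

R_A = 707/20 kN, R_B = 853/20 kN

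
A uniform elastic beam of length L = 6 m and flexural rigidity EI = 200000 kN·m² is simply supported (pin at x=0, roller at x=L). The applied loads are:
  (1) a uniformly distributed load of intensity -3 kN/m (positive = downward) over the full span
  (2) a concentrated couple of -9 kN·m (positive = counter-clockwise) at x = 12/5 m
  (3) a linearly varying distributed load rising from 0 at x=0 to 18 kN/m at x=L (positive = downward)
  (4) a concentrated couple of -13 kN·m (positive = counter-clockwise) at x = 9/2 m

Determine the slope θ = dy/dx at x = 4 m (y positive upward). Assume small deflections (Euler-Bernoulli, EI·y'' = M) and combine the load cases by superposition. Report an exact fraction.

Load 1 — uniform load w=-3 kN/m over full span:
  θ_1 = -w(L³-6Lx²+4x³)/(24EI) = -(-3)·(6³-6·6·4²+4·4³)/(24·200000) = -13/200000 rad
Load 2 — applied couple M₀=-9 kN·m at a=12/5 m (b=L-a=18/5):
  θ_2 = (M₀x²/(2L)-M₀(x-a)+C₁)/EI  [x>a] with C₁=M₀(3b²-L²)/(6L)=-18/25 = ((-9)·4²/(2·6)-(-9)·(4-(12/5))+(-18/25))/200000 = 21/2500000 rad
Load 3 — triangular load w₀=18 kN/m (0→w₀ over full span):
  θ_3 = -w₀(7L⁴-30L²x²+15x⁴)/(360LEI) = -18·(7·6⁴-30·6²·4²+15·4⁴)/(360·6·200000) = 91/500000 rad
Load 4 — applied couple M₀=-13 kN·m at a=9/2 m (b=L-a=3/2):
  θ_4 = (M₀x²/(2L)+C₁)/EI  [x≤a] with C₁=M₀(3b²-L²)/(6L)=169/16 = ((-13)·4²/(2·6)+(169/16))/200000 = -13/384000 rad
Superposition: θ = Σ θ_i = 21971/240000000 rad ≈ 0.000092 rad

θ(4) = 21971/240000000 rad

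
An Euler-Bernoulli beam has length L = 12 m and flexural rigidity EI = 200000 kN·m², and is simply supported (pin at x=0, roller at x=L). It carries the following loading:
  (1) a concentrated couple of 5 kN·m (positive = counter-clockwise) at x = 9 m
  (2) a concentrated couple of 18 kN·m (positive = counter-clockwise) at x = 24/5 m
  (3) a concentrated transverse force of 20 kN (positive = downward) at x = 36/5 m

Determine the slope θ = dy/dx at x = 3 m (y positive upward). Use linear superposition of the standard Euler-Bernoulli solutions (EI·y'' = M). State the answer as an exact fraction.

θ(3) = -1219/2000000 rad

Load 1 — applied couple M₀=5 kN·m at a=9 m (b=L-a=3):
  θ_1 = (M₀x²/(2L)+C₁)/EI  [x≤a] with C₁=M₀(3b²-L²)/(6L)=-65/8 = (5·3²/(2·12)+(-65/8))/200000 = -1/32000 rad
Load 2 — applied couple M₀=18 kN·m at a=24/5 m (b=L-a=36/5):
  θ_2 = (M₀x²/(2L)+C₁)/EI  [x≤a] with C₁=M₀(3b²-L²)/(6L)=72/25 = (18·3²/(2·12)+(72/25))/200000 = 963/20000000 rad
Load 3 — point force P=20 kN at a=36/5 m (b=L-a=24/5):
  θ_3 = -Pb(L²-b²-3x²)/(6LEI)  [x≤a] = -20·(24/5)·(12²-(24/5)²-3·3²)/(6·12·200000) = -783/1250000 rad
Superposition: θ = Σ θ_i = -1219/2000000 rad ≈ -0.000610 rad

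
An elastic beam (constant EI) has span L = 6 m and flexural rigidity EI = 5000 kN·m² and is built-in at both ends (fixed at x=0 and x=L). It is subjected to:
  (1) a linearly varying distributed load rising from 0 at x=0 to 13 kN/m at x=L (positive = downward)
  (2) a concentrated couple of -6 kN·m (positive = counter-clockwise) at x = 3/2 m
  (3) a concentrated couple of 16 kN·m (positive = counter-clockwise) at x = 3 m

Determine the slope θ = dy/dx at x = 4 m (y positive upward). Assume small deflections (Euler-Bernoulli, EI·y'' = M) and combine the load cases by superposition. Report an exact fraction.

Load 1 — triangular load w₀=13 kN/m (0→w₀ over full span):
  θ_1 = -w₀(2x(L-x)(L-2x)(x+2L)+x²(L-x)²)/(120LEI) = -13·(2·4·(6-4)·(6-2·4)·(4+2·6)+4²·(6-4)²)/(120·6·5000) = 91/56250 rad
Load 2 — applied couple M₀=-6 kN·m at a=3/2 m (b=L-a=9/2):
  θ_2 = (R_Ax²/2 - M_Ax - M₀(x-a))/EI  [x>a] with R_A=-9/8, M_A=9/8 = ((-9/8)·4²/2 - (9/8)·4 - (-6)·(4-(3/2)))/5000 = 3/10000 rad
Load 3 — applied couple M₀=16 kN·m at a=3 m (b=L-a=3):
  θ_3 = (R_Ax²/2 - M_Ax - M₀(x-a))/EI  [x>a] with R_A=4, M_A=4 = (4·4²/2 - 4·4 - 16·(4-3))/5000 = 0 rad
Superposition: θ = Σ θ_i = 863/450000 rad ≈ 0.001918 rad

θ(4) = 863/450000 rad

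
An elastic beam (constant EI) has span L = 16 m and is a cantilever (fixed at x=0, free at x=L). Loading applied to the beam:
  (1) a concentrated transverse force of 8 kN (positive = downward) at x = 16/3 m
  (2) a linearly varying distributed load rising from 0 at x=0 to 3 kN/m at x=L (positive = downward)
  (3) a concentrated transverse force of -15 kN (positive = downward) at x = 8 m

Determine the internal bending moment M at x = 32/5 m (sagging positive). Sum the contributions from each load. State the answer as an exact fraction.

Load 1 — point force P=8 kN at a=16/3 m (b=L-a=32/3):
  M_1 = 0  [x>a] = 0 kN·m
Load 2 — triangular load w₀=3 kN/m (0→w₀ over full span):
  M_2 = w₀Lx/2 - w₀L²/3 - w₀x³/(6L) = 3·16·(32/5)/2 - 3·16²/3 - 3·(32/5)³/(6·16) = -13824/125 kN·m
Load 3 — point force P=-15 kN at a=8 m (b=L-a=8):
  M_3 = -P(a-x)  [x≤a] = -(-15)·(8-(32/5)) = 24 kN·m
Superposition: M = Σ M_i = -10824/125 kN·m ≈ -86.592000 kN·m

M(32/5) = -10824/125 kN·m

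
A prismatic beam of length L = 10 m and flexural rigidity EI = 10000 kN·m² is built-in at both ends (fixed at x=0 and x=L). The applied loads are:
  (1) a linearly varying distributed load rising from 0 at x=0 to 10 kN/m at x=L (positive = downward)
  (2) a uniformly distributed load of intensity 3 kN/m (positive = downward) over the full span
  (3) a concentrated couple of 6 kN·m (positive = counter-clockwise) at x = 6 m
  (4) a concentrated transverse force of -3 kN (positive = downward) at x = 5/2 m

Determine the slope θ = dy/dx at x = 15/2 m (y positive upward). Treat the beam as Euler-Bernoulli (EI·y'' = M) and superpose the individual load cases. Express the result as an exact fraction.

Load 1 — triangular load w₀=10 kN/m (0→w₀ over full span):
  θ_1 = -w₀(2x(L-x)(L-2x)(x+2L)+x²(L-x)²)/(120LEI) = -10·(2·(15/2)·(10-(15/2))·(10-2·(15/2))·((15/2)+2·10)+(15/2)²·(10-(15/2))²)/(120·10·10000) = 41/10240 rad
Load 2 — uniform load w=3 kN/m over full span:
  θ_2 = -wx(L-x)(L-2x)/(12EI) = -3·(15/2)·(10-(15/2))·(10-2·(15/2))/(12·10000) = 3/1280 rad
Load 3 — applied couple M₀=6 kN·m at a=6 m (b=L-a=4):
  θ_3 = (R_Ax²/2 - M_Ax - M₀(x-a))/EI  [x>a] with R_A=108/125, M_A=48/25 = ((108/125)·(15/2)²/2 - (48/25)·(15/2) - 6·((15/2)-6))/10000 = 9/100000 rad
Load 4 — point force P=-3 kN at a=5/2 m (b=L-a=15/2):
  θ_4 = Pa²(L-x)(2bL-(3b+a)(L-x))/(2L³EI)  [x>a] = (-3)·(5/2)²·(10-(15/2))·(2·(15/2)·10-(3·(15/2)+(5/2))·(10-(15/2)))/(2·10³·10000) = -21/102400 rad
Superposition: θ = Σ θ_i = 79777/12800000 rad ≈ 0.006233 rad

θ(15/2) = 79777/12800000 rad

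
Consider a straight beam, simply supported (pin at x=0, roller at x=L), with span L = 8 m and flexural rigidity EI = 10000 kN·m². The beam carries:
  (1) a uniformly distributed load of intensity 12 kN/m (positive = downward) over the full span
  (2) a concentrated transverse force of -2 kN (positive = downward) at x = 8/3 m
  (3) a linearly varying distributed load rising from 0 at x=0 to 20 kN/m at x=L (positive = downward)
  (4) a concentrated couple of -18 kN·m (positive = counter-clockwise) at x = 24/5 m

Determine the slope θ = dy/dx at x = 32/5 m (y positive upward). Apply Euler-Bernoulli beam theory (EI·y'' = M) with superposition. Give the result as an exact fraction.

Load 1 — uniform load w=12 kN/m over full span:
  θ_1 = -w(L³-6Lx²+4x³)/(24EI) = -12·(8³-6·8·(32/5)²+4·(32/5)³)/(24·10000) = 1584/78125 rad
Load 2 — point force P=-2 kN at a=8/3 m (b=L-a=16/3):
  θ_2 = -Pa(2L²-6Lx+3x²+a²)/(6LEI)  [x>a] = -(-2)·(8/3)·(2·8²-6·8·(32/5)+3·(32/5)²+(8/3)²)/(6·8·10000) = -692/1265625 rad
Load 3 — triangular load w₀=20 kN/m (0→w₀ over full span):
  θ_3 = -w₀(7L⁴-30L²x²+15x⁴)/(360LEI) = -20·(7·8⁴-30·8²·(32/5)²+15·(32/5)⁴)/(360·8·10000) = 12112/703125 rad
Load 4 — applied couple M₀=-18 kN·m at a=24/5 m (b=L-a=16/5):
  θ_4 = (M₀x²/(2L)-M₀(x-a)+C₁)/EI  [x>a] with C₁=M₀(3b²-L²)/(6L)=312/25 = ((-18)·(32/5)²/(2·8)-(-18)·((32/5)-(24/5))+(312/25))/10000 = -3/6250 rad
Superposition: θ = Σ θ_i = 461629/12656250 rad ≈ 0.036474 rad

θ(32/5) = 461629/12656250 rad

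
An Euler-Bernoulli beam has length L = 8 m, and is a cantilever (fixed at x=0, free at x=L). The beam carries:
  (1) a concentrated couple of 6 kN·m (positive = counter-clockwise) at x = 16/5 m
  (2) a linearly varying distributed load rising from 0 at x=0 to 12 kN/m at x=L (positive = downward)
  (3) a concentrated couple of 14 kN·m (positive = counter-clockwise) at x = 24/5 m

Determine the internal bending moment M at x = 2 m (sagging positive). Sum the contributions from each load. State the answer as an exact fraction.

Load 1 — applied couple M₀=6 kN·m at a=16/5 m (b=L-a=24/5):
  M_1 = M₀  [x≤a] = 6 = 6 kN·m
Load 2 — triangular load w₀=12 kN/m (0→w₀ over full span):
  M_2 = w₀Lx/2 - w₀L²/3 - w₀x³/(6L) = 12·8·2/2 - 12·8²/3 - 12·2³/(6·8) = -162 kN·m
Load 3 — applied couple M₀=14 kN·m at a=24/5 m (b=L-a=16/5):
  M_3 = M₀  [x≤a] = 14 = 14 kN·m
Superposition: M = Σ M_i = -142 kN·m ≈ -142.000000 kN·m

M(2) = -142 kN·m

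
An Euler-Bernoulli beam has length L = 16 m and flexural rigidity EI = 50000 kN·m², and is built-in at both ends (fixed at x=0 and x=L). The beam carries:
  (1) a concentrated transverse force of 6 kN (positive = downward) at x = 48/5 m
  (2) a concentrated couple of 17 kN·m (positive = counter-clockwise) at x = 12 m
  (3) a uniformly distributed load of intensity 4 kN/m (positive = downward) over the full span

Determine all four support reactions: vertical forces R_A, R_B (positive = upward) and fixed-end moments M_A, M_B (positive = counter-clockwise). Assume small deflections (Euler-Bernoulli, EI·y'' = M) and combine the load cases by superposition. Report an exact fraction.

R_A = 564917/16000 kN, M_A = 599171/6000 kN·m, R_B = 555083/16000 kN, M_B = -614069/6000 kN·m

Load 1 — point force P=6 kN at a=48/5 m (b=L-a=32/5):
  R_A = Pb²(3a+b)/L³ = 6·(32/5)²·(3·(48/5)+(32/5))/16³ = 264/125 kN
  M_A = Pab²/L² = 6·(48/5)·(32/5)²/16² = 1152/125 kN·m
  R_B = Pa²(a+3b)/L³ = 6·(48/5)²·((48/5)+3·(32/5))/16³ = 486/125 kN
  M_B = -Pa²b/L² = -6·(48/5)²·(32/5)/16² = -1728/125 kN·m
Load 2 — applied couple M₀=17 kN·m at a=12 m (b=L-a=4):
  R_A = 6M₀ab/L³ = 6·17·12·4/16³ = 153/128 kN
  M_A = M₀b(2a-b)/L² = 17·4·(2·12-4)/16² = 85/16 kN·m
  R_B = -6M₀ab/L³ = -6·17·12·4/16³ = -153/128 kN
  M_B = M₀a(2b-a)/L² = 17·12·(2·4-12)/16² = -51/16 kN·m
Load 3 — uniform load w=4 kN/m over full span:
  R_A = wL/2 = 4·16/2 = 32 kN
  M_A = wL²/12 = 4·16²/12 = 256/3 kN·m
  R_B = wL/2 = 4·16/2 = 32 kN
  M_B = -wL²/12 = -4·16²/12 = -256/3 kN·m
Superposition: R_A = 564917/16000 kN, M_A = 599171/6000 kN·m, R_B = 555083/16000 kN, M_B = -614069/6000 kN·m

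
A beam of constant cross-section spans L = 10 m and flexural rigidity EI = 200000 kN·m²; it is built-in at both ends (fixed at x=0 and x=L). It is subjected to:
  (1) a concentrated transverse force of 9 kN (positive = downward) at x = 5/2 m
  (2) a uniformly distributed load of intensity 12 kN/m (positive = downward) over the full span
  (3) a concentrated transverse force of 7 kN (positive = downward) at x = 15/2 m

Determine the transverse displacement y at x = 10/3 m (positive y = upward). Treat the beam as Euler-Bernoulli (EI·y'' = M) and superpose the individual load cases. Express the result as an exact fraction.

Load 1 — point force P=9 kN at a=5/2 m (b=L-a=15/2):
  y_1 = -Pa²(L-x)²(3bL-(3b+a)(L-x))/(6L³EI)  [x>a] = -9·(5/2)²·(10-(10/3))²·(3·(15/2)·10-(3·(15/2)+(5/2))·(10-(10/3)))/(6·10³·200000) = -7/57600 m
Load 2 — uniform load w=12 kN/m over full span:
  y_2 = -wx²(L-x)²/(24EI) = -12·(10/3)²·(10-(10/3))²/(24·200000) = -1/810 m
Load 3 — point force P=7 kN at a=15/2 m (b=L-a=5/2):
  y_3 = -Pb²x²(3aL-(3a+b)x)/(6L³EI)  [x≤a] = -7·(5/2)²·(10/3)²·(3·(15/2)·10-(3·(15/2)+(5/2))·(10/3))/(6·10³·200000) = -119/2073600 m
Superposition: y = Σ y_i = -977/691200 m ≈ -0.001413 m

y(10/3) = -977/691200 m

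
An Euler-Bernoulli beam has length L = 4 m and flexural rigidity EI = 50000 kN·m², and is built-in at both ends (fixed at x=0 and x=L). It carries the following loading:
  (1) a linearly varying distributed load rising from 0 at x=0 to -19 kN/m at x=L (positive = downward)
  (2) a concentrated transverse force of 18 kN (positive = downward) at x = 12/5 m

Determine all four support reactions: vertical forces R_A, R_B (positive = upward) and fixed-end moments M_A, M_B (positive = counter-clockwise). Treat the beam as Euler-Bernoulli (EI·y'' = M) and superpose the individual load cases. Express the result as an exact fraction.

Load 1 — triangular load w₀=-19 kN/m (0→w₀ over full span):
  R_A = 3w₀L/20 = 3·(-19)·4/20 = -57/5 kN
  M_A = w₀L²/30 = (-19)·4²/30 = -152/15 kN·m
  R_B = 7w₀L/20 = 7·(-19)·4/20 = -133/5 kN
  M_B = -w₀L²/20 = -(-19)·4²/20 = 76/5 kN·m
Load 2 — point force P=18 kN at a=12/5 m (b=L-a=8/5):
  R_A = Pb²(3a+b)/L³ = 18·(8/5)²·(3·(12/5)+(8/5))/4³ = 792/125 kN
  M_A = Pab²/L² = 18·(12/5)·(8/5)²/4² = 864/125 kN·m
  R_B = Pa²(a+3b)/L³ = 18·(12/5)²·((12/5)+3·(8/5))/4³ = 1458/125 kN
  M_B = -Pa²b/L² = -18·(12/5)²·(8/5)/4² = -1296/125 kN·m
Superposition: R_A = -633/125 kN, M_A = -1208/375 kN·m, R_B = -1867/125 kN, M_B = 604/125 kN·m

R_A = -633/125 kN, M_A = -1208/375 kN·m, R_B = -1867/125 kN, M_B = 604/125 kN·m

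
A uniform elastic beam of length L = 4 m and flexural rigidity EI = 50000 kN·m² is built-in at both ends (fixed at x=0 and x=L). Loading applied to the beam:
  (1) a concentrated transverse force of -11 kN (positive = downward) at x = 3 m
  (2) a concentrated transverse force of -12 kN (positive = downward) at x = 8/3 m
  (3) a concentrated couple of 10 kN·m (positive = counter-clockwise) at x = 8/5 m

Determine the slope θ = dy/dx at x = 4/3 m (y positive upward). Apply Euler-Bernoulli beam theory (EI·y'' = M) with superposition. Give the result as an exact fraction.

Load 1 — point force P=-11 kN at a=3 m (b=L-a=1):
  θ_1 = -Pb²x(2aL-(3a+b)x)/(2L³EI)  [x≤a] = -(-11)·1²·(4/3)·(2·3·4-(3·3+1)·(4/3))/(2·4³·50000) = 11/450000 rad
Load 2 — point force P=-12 kN at a=8/3 m (b=L-a=4/3):
  θ_2 = -Pb²x(2aL-(3a+b)x)/(2L³EI)  [x≤a] = -(-12)·(4/3)²·(4/3)·(2·(8/3)·4-(3·(8/3)+(4/3))·(4/3))/(2·4³·50000) = 2/50625 rad
Load 3 — applied couple M₀=10 kN·m at a=8/5 m (b=L-a=12/5):
  θ_3 = (R_Ax²/2 - M_Ax)/EI  [x≤a] with R_A=18/5, M_A=6/5 = ((18/5)·(4/3)²/2 - (6/5)·(4/3))/50000 = 1/31250 rad
Superposition: θ = Σ θ_i = 1943/20250000 rad ≈ 0.000096 rad

θ(4/3) = 1943/20250000 rad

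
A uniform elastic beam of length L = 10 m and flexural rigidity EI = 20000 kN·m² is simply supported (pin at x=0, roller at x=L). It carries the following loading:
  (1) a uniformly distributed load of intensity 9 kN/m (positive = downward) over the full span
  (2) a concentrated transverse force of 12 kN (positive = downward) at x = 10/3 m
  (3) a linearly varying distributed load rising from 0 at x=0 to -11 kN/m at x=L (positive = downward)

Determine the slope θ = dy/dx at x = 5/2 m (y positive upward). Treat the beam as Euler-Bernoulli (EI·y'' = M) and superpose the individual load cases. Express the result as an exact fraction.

θ(5/2) = -41057/5529600 rad

Load 1 — uniform load w=9 kN/m over full span:
  θ_1 = -w(L³-6Lx²+4x³)/(24EI) = -9·(10³-6·10·(5/2)²+4·(5/2)³)/(24·20000) = -33/2560 rad
Load 2 — point force P=12 kN at a=10/3 m (b=L-a=20/3):
  θ_2 = -Pb(L²-b²-3x²)/(6LEI)  [x≤a] = -12·(20/3)·(10²-(20/3)²-3·(5/2)²)/(6·10·20000) = -53/21600 rad
Load 3 — triangular load w₀=-11 kN/m (0→w₀ over full span):
  θ_3 = -w₀(7L⁴-30L²x²+15x⁴)/(360LEI) = -(-11)·(7·10⁴-30·10²·(5/2)²+15·(5/2)⁴)/(360·10·20000) = 14597/1843200 rad
Superposition: θ = Σ θ_i = -41057/5529600 rad ≈ -0.007425 rad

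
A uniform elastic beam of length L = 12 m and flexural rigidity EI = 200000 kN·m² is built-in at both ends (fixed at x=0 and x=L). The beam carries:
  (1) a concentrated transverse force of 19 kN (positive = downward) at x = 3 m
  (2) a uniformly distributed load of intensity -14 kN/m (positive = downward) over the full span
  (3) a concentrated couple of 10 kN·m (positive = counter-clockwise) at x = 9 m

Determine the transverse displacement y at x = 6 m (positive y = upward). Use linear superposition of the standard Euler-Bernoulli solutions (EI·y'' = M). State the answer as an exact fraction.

y(6) = 81/25000 m

Load 1 — point force P=19 kN at a=3 m (b=L-a=9):
  y_1 = -Pa²(L-x)²(3bL-(3b+a)(L-x))/(6L³EI)  [x>a] = -19·3²·(12-6)²·(3·9·12-(3·9+3)·(12-6))/(6·12³·200000) = -171/400000 m
Load 2 — uniform load w=-14 kN/m over full span:
  y_2 = -wx²(L-x)²/(24EI) = -(-14)·6²·(12-6)²/(24·200000) = 189/50000 m
Load 3 — applied couple M₀=10 kN·m at a=9 m (b=L-a=3):
  y_3 = (R_Ax³/6 - M_Ax²/2)/EI  [x≤a] with R_A=15/16, M_A=25/8 = ((15/16)·6³/6 - (25/8)·6²/2)/200000 = -9/80000 m
Superposition: y = Σ y_i = 81/25000 m ≈ 0.003240 m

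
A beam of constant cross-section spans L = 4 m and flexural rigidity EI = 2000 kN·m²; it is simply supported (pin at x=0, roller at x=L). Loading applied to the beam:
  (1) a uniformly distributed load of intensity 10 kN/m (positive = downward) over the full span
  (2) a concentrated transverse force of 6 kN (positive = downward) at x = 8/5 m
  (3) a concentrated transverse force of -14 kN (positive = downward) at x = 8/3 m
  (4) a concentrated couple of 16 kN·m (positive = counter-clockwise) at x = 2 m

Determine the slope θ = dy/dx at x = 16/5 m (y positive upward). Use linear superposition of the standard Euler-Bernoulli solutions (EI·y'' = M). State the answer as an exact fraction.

Load 1 — uniform load w=10 kN/m over full span:
  θ_1 = -w(L³-6Lx²+4x³)/(24EI) = -10·(4³-6·4·(16/5)²+4·(16/5)³)/(24·2000) = 33/3125 rad
Load 2 — point force P=6 kN at a=8/5 m (b=L-a=12/5):
  θ_2 = -Pa(2L²-6Lx+3x²+a²)/(6LEI)  [x>a] = -6·(8/5)·(2·4²-6·4·(16/5)+3·(16/5)²+(8/5)²)/(6·4·2000) = 36/15625 rad
Load 3 — point force P=-14 kN at a=8/3 m (b=L-a=4/3):
  θ_3 = -Pa(2L²-6Lx+3x²+a²)/(6LEI)  [x>a] = -(-14)·(8/3)·(2·4²-6·4·(16/5)+3·(16/5)²+(8/3)²)/(6·4·2000) = -1372/253125 rad
Load 4 — applied couple M₀=16 kN·m at a=2 m (b=L-a=2):
  θ_4 = (M₀x²/(2L)-M₀(x-a)+C₁)/EI  [x>a] with C₁=M₀(3b²-L²)/(6L)=-8/3 = (16·(16/5)²/(2·4)-16·((16/5)-2)+(-8/3))/2000 = -13/18750 rad
Superposition: θ = Σ θ_i = 17087/2531250 rad ≈ 0.006750 rad

θ(16/5) = 17087/2531250 rad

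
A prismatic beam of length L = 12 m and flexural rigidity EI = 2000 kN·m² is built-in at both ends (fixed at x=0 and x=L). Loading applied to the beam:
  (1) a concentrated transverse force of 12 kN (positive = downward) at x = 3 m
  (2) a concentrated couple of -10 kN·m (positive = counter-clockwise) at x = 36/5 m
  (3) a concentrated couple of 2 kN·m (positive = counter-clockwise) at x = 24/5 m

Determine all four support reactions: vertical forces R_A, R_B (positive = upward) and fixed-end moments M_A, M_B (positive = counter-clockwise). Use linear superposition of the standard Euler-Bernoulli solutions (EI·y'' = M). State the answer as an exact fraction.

Load 1 — point force P=12 kN at a=3 m (b=L-a=9):
  R_A = Pb²(3a+b)/L³ = 12·9²·(3·3+9)/12³ = 81/8 kN
  M_A = Pab²/L² = 12·3·9²/12² = 81/4 kN·m
  R_B = Pa²(a+3b)/L³ = 12·3²·(3+3·9)/12³ = 15/8 kN
  M_B = -Pa²b/L² = -12·3²·9/12² = -27/4 kN·m
Load 2 — applied couple M₀=-10 kN·m at a=36/5 m (b=L-a=24/5):
  R_A = 6M₀ab/L³ = 6·(-10)·(36/5)·(24/5)/12³ = -6/5 kN
  M_A = M₀b(2a-b)/L² = (-10)·(24/5)·(2·(36/5)-(24/5))/12² = -16/5 kN·m
  R_B = -6M₀ab/L³ = -6·(-10)·(36/5)·(24/5)/12³ = 6/5 kN
  M_B = M₀a(2b-a)/L² = (-10)·(36/5)·(2·(24/5)-(36/5))/12² = -6/5 kN·m
Load 3 — applied couple M₀=2 kN·m at a=24/5 m (b=L-a=36/5):
  R_A = 6M₀ab/L³ = 6·2·(24/5)·(36/5)/12³ = 6/25 kN
  M_A = M₀b(2a-b)/L² = 2·(36/5)·(2·(24/5)-(36/5))/12² = 6/25 kN·m
  R_B = -6M₀ab/L³ = -6·2·(24/5)·(36/5)/12³ = -6/25 kN
  M_B = M₀a(2b-a)/L² = 2·(24/5)·(2·(36/5)-(24/5))/12² = 16/25 kN·m
Superposition: R_A = 1833/200 kN, M_A = 1729/100 kN·m, R_B = 567/200 kN, M_B = -731/100 kN·m

R_A = 1833/200 kN, M_A = 1729/100 kN·m, R_B = 567/200 kN, M_B = -731/100 kN·m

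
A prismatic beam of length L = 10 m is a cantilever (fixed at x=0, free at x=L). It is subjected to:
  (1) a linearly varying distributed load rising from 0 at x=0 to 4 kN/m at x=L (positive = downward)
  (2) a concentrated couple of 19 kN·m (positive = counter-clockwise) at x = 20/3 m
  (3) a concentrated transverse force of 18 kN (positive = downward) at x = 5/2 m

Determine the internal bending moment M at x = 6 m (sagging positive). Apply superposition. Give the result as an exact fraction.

M(6) = -131/15 kN·m

Load 1 — triangular load w₀=4 kN/m (0→w₀ over full span):
  M_1 = w₀Lx/2 - w₀L²/3 - w₀x³/(6L) = 4·10·6/2 - 4·10²/3 - 4·6³/(6·10) = -416/15 kN·m
Load 2 — applied couple M₀=19 kN·m at a=20/3 m (b=L-a=10/3):
  M_2 = M₀  [x≤a] = 19 = 19 kN·m
Load 3 — point force P=18 kN at a=5/2 m (b=L-a=15/2):
  M_3 = 0  [x>a] = 0 kN·m
Superposition: M = Σ M_i = -131/15 kN·m ≈ -8.733333 kN·m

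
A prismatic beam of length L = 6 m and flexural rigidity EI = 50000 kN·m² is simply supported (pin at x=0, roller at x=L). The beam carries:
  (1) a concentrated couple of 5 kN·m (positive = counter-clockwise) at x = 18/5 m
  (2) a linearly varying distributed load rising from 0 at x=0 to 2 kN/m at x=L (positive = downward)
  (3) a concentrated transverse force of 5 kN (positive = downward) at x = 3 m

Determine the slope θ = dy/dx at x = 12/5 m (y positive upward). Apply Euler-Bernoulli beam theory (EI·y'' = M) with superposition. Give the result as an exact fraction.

θ(12/5) = -18377/125000000 rad

Load 1 — applied couple M₀=5 kN·m at a=18/5 m (b=L-a=12/5):
  θ_1 = (M₀x²/(2L)+C₁)/EI  [x≤a] with C₁=M₀(3b²-L²)/(6L)=-13/5 = (5·(12/5)²/(2·6)+(-13/5))/50000 = -1/250000 rad
Load 2 — triangular load w₀=2 kN/m (0→w₀ over full span):
  θ_2 = -w₀(7L⁴-30L²x²+15x⁴)/(360LEI) = -2·(7·6⁴-30·6²·(12/5)²+15·(12/5)⁴)/(360·6·50000) = -969/15625000 rad
Load 3 — point force P=5 kN at a=3 m (b=L-a=3):
  θ_3 = -Pb(L²-b²-3x²)/(6LEI)  [x≤a] = -5·3·(6²-3²-3·(12/5)²)/(6·6·50000) = -81/1000000 rad
Superposition: θ = Σ θ_i = -18377/125000000 rad ≈ -0.000147 rad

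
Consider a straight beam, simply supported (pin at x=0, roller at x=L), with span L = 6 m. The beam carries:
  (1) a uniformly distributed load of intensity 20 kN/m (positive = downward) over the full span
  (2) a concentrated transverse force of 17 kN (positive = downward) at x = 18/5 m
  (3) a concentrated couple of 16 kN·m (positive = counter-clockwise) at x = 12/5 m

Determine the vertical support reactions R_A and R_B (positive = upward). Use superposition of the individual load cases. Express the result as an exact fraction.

Load 1 — uniform load w=20 kN/m over full span:
  R_A = wL/2 = 20·6/2 = 60 kN
  R_B = wL/2 = 20·6/2 = 60 kN
Load 2 — point force P=17 kN at a=18/5 m (b=L-a=12/5):
  R_A = Pb/L = 17·(12/5)/6 = 34/5 kN
  R_B = Pa/L = 17·(18/5)/6 = 51/5 kN
Load 3 — applied couple M₀=16 kN·m at a=12/5 m (b=L-a=18/5):
  R_A = M₀/L = 16/6 = 8/3 kN
  R_B = -M₀/L = -16/6 = -8/3 kN
Superposition: R_A = 1042/15 kN, R_B = 1013/15 kN

R_A = 1042/15 kN, R_B = 1013/15 kN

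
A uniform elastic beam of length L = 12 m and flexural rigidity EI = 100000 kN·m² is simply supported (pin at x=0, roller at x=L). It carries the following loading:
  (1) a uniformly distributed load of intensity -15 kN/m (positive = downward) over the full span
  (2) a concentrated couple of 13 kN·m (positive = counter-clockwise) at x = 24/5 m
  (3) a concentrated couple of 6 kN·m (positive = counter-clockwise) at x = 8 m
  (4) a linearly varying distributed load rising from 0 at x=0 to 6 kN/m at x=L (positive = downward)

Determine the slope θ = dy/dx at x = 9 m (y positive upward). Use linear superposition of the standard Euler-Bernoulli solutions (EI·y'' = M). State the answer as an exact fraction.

Load 1 — uniform load w=-15 kN/m over full span:
  θ_1 = -w(L³-6Lx²+4x³)/(24EI) = -(-15)·(12³-6·12·9²+4·9³)/(24·100000) = -297/40000 rad
Load 2 — applied couple M₀=13 kN·m at a=24/5 m (b=L-a=36/5):
  θ_2 = (M₀x²/(2L)-M₀(x-a)+C₁)/EI  [x>a] with C₁=M₀(3b²-L²)/(6L)=52/25 = (13·9²/(2·12)-13·(9-(24/5))+(52/25))/100000 = -1729/20000000 rad
Load 3 — applied couple M₀=6 kN·m at a=8 m (b=L-a=4):
  θ_3 = (M₀x²/(2L)-M₀(x-a)+C₁)/EI  [x>a] with C₁=M₀(3b²-L²)/(6L)=-8 = (6·9²/(2·12)-6·(9-8)+(-8))/100000 = 1/16000 rad
Load 4 — triangular load w₀=6 kN/m (0→w₀ over full span):
  θ_4 = -w₀(7L⁴-30L²x²+15x⁴)/(360LEI) = -6·(7·12⁴-30·12²·9²+15·9⁴)/(360·12·100000) = 11817/8000000 rad
Superposition: θ = Σ θ_i = -238873/40000000 rad ≈ -0.005972 rad

θ(9) = -238873/40000000 rad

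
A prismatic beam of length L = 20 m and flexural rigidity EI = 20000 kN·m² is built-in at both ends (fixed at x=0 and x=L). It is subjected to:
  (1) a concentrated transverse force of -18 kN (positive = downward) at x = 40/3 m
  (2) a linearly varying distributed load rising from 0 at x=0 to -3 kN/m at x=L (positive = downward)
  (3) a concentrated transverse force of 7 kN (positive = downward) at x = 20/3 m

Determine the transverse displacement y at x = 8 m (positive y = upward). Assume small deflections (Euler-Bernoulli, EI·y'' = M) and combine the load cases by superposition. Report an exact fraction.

y(8) = 5513/140625 m

Load 1 — point force P=-18 kN at a=40/3 m (b=L-a=20/3):
  y_1 = -Pb²x²(3aL-(3a+b)x)/(6L³EI)  [x≤a] = -(-18)·(20/3)²·8²·(3·(40/3)·20-(3·(40/3)+(20/3))·8)/(6·20³·20000) = 128/5625 m
Load 2 — triangular load w₀=-3 kN/m (0→w₀ over full span):
  y_2 = -w₀x²(L-x)²(x+2L)/(120LEI) = -(-3)·8²·(20-8)²·(8+2·20)/(120·20·20000) = 432/15625 m
Load 3 — point force P=7 kN at a=20/3 m (b=L-a=40/3):
  y_3 = -Pa²(L-x)²(3bL-(3b+a)(L-x))/(6L³EI)  [x>a] = -7·(20/3)²·(20-8)²·(3·(40/3)·20-(3·(40/3)+(20/3))·(20-8))/(6·20³·20000) = -7/625 m
Superposition: y = Σ y_i = 5513/140625 m ≈ 0.039204 m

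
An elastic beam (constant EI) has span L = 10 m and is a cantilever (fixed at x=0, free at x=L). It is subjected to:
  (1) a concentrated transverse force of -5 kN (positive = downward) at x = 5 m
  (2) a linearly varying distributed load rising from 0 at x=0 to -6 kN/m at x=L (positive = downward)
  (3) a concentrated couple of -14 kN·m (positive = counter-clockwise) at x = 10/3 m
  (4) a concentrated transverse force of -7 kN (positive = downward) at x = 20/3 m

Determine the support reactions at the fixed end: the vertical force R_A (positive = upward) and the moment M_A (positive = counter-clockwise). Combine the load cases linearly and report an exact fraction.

Load 1 — point force P=-5 kN at a=5 m (b=L-a=5):
  R_A = P = (-5) = -5 kN
  M_A = Pa = (-5)·5 = -25 kN·m
Load 2 — triangular load w₀=-6 kN/m (0→w₀ over full span):
  R_A = w₀L/2 = (-6)·10/2 = -30 kN
  M_A = w₀L²/3 = (-6)·10²/3 = -200 kN·m
Load 3 — applied couple M₀=-14 kN·m at a=10/3 m (b=L-a=20/3):
  R_A = 0 kN
  M_A = -M₀ = -(-14) = 14 kN·m
Load 4 — point force P=-7 kN at a=20/3 m (b=L-a=10/3):
  R_A = P = (-7) = -7 kN
  M_A = Pa = (-7)·(20/3) = -140/3 kN·m
Superposition: R_A = -42 kN, M_A = -773/3 kN·m

R_A = -42 kN, M_A = -773/3 kN·m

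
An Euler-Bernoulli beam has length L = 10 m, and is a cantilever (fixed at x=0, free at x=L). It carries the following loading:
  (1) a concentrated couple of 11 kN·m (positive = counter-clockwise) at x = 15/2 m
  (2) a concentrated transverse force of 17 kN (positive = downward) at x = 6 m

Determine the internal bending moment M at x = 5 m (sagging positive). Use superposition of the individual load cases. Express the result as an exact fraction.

Load 1 — applied couple M₀=11 kN·m at a=15/2 m (b=L-a=5/2):
  M_1 = M₀  [x≤a] = 11 = 11 kN·m
Load 2 — point force P=17 kN at a=6 m (b=L-a=4):
  M_2 = -P(a-x)  [x≤a] = -17·(6-5) = -17 kN·m
Superposition: M = Σ M_i = -6 kN·m ≈ -6.000000 kN·m

M(5) = -6 kN·m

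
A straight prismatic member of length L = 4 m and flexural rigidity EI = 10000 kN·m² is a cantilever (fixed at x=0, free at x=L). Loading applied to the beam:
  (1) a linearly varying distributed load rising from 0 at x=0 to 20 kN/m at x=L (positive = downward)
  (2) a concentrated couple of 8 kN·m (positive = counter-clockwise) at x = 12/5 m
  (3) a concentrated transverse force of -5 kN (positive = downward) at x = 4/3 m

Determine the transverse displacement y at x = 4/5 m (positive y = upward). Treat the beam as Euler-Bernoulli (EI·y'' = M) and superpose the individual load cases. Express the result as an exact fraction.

y(4/5) = -15508/5859375 m

Load 1 — triangular load w₀=20 kN/m (0→w₀ over full span):
  y_1 = (w₀Lx³/12-w₀L²x²/6-w₀x⁵/(120L))/EI = (20·4·(4/5)³/12-20·4²·(4/5)²/6-20·(4/5)⁵/(120·4))/10000 = -18008/5859375 m
Load 2 — applied couple M₀=8 kN·m at a=12/5 m (b=L-a=8/5):
  y_2 = M₀x²/(2EI)  [x≤a] = 8·(4/5)²/(2·10000) = 4/15625 m
Load 3 — point force P=-5 kN at a=4/3 m (b=L-a=8/3):
  y_3 = -Px²(3a-x)/(6EI)  [x≤a] = -(-5)·(4/5)²·(3·(4/3)-(4/5))/(6·10000) = 8/46875 m
Superposition: y = Σ y_i = -15508/5859375 m ≈ -0.002647 m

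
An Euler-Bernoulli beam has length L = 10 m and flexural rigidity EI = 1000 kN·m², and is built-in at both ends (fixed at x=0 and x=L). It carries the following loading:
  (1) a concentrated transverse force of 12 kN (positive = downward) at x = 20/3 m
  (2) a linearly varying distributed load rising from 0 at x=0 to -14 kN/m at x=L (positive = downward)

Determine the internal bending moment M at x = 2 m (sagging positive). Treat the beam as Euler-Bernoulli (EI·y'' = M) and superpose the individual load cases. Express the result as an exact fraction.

M(2) = 58/15 kN·m

Load 1 — point force P=12 kN at a=20/3 m (b=L-a=10/3):
  M_1 = Pb²(3a+b)x/L³ - Pab²/L²  [x≤a] = 12·(10/3)²·(3·(20/3)+(10/3))·2/10³ - 12·(20/3)·(10/3)²/10² = -8/3 kN·m
Load 2 — triangular load w₀=-14 kN/m (0→w₀ over full span):
  M_2 = 3w₀Lx/20 - w₀L²/30 - w₀x³/(6L) = 3·(-14)·10·2/20 - (-14)·10²/30 - (-14)·2³/(6·10) = 98/15 kN·m
Superposition: M = Σ M_i = 58/15 kN·m ≈ 3.866667 kN·m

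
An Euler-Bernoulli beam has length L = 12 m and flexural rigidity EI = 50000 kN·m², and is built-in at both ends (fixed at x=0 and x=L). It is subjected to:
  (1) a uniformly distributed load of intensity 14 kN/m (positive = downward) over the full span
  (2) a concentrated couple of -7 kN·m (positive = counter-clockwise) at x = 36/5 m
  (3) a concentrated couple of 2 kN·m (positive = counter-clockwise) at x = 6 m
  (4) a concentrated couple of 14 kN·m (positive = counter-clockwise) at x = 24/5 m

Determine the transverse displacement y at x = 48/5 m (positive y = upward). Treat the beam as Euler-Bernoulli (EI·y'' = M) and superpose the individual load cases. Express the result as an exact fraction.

y(48/5) = -234567/39062500 m

Load 1 — uniform load w=14 kN/m over full span:
  y_1 = -wx²(L-x)²/(24EI) = -14·(48/5)²·(12-(48/5))²/(24·50000) = -12096/1953125 m
Load 2 — applied couple M₀=-7 kN·m at a=36/5 m (b=L-a=24/5):
  y_2 = (R_Ax³/6 - M_Ax²/2 - M₀(x-a)²/2)/EI  [x>a] with R_A=-21/25, M_A=-56/25 = ((-21/25)·(48/5)³/6 - (-56/25)·(48/5)²/2 - (-7)·((48/5)-(36/5))²/2)/50000 = -189/19531250 m
Load 3 — applied couple M₀=2 kN·m at a=6 m (b=L-a=6):
  y_3 = (R_Ax³/6 - M_Ax²/2 - M₀(x-a)²/2)/EI  [x>a] with R_A=1/4, M_A=1/2 = ((1/4)·(48/5)³/6 - (1/2)·(48/5)²/2 - 2·((48/5)-6)²/2)/50000 = 27/1562500 m
Load 4 — applied couple M₀=14 kN·m at a=24/5 m (b=L-a=36/5):
  y_4 = (R_Ax³/6 - M_Ax²/2 - M₀(x-a)²/2)/EI  [x>a] with R_A=42/25, M_A=42/25 = ((42/25)·(48/5)³/6 - (42/25)·(48/5)²/2 - 14·((48/5)-(24/5))²/2)/50000 = 1764/9765625 m
Superposition: y = Σ y_i = -234567/39062500 m ≈ -0.006005 m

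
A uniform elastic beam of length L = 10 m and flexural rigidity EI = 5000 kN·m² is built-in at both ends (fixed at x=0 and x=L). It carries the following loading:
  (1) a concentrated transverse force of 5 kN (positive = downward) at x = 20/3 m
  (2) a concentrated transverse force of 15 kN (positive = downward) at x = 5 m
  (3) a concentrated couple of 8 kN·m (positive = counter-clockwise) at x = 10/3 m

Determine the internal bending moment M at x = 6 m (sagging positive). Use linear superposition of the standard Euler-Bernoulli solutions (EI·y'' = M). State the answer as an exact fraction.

M(6) = 7411/540 kN·m

Load 1 — point force P=5 kN at a=20/3 m (b=L-a=10/3):
  M_1 = Pb²(3a+b)x/L³ - Pab²/L²  [x≤a] = 5·(10/3)²·(3·(20/3)+(10/3))·6/10³ - 5·(20/3)·(10/3)²/10² = 110/27 kN·m
Load 2 — point force P=15 kN at a=5 m (b=L-a=5):
  M_2 = Pa²(a+3b)(L-x)/L³ - Pa²b/L²  [x>a] = 15·5²·(5+3·5)·(10-6)/10³ - 15·5²·5/10² = 45/4 kN·m
Load 3 — applied couple M₀=8 kN·m at a=10/3 m (b=L-a=20/3):
  M_3 = R_Ax - M_A - M₀  [x>a] with R_A=16/15, M_A=0 = (16/15)·6 - 0 - 8 = -8/5 kN·m
Superposition: M = Σ M_i = 7411/540 kN·m ≈ 13.724074 kN·m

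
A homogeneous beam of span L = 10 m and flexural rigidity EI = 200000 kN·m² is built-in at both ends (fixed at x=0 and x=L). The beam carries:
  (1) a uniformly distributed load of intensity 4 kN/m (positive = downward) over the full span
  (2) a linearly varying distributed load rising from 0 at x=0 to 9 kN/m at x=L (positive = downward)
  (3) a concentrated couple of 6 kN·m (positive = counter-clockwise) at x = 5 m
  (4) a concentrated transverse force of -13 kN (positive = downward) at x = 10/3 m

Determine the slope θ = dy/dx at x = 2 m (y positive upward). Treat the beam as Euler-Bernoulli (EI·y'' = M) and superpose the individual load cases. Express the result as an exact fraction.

Load 1 — uniform load w=4 kN/m over full span:
  θ_1 = -wx(L-x)(L-2x)/(12EI) = -4·2·(10-2)·(10-2·2)/(12·200000) = -1/6250 rad
Load 2 — triangular load w₀=9 kN/m (0→w₀ over full span):
  θ_2 = -w₀(2x(L-x)(L-2x)(x+2L)+x²(L-x)²)/(120LEI) = -9·(2·2·(10-2)·(10-2·2)·(2+2·10)+2²·(10-2)²)/(120·10·200000) = -21/125000 rad
Load 3 — applied couple M₀=6 kN·m at a=5 m (b=L-a=5):
  θ_3 = (R_Ax²/2 - M_Ax)/EI  [x≤a] with R_A=9/10, M_A=3/2 = ((9/10)·2²/2 - (3/2)·2)/200000 = -3/500000 rad
Load 4 — point force P=-13 kN at a=10/3 m (b=L-a=20/3):
  θ_4 = -Pb²x(2aL-(3a+b)x)/(2L³EI)  [x≤a] = -(-13)·(20/3)²·2·(2·(10/3)·10-(3·(10/3)+(20/3))·2)/(2·10³·200000) = 13/135000 rad
Superposition: θ = Σ θ_i = -3209/13500000 rad ≈ -0.000238 rad

θ(2) = -3209/13500000 rad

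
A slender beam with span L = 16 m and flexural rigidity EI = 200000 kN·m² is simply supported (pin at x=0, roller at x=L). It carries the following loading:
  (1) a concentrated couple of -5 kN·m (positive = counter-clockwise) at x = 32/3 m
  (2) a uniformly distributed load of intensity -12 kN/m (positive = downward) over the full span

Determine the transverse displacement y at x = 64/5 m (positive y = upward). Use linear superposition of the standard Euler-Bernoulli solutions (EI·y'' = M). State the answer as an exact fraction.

Load 1 — applied couple M₀=-5 kN·m at a=32/3 m (b=L-a=16/3):
  y_1 = (M₀x³/(6L)-M₀(x-a)²/2+C₁x)/EI  [x>a] with C₁=M₀(3b²-L²)/(6L)=80/9 = ((-5)·(64/5)³/(6·16)-(-5)·((64/5)-(32/3))²/2+(80/9)·(64/5))/200000 = 56/703125 m
Load 2 — uniform load w=-12 kN/m over full span:
  y_2 = -wx(L³-2Lx²+x³)/(24EI) = -(-12)·(64/5)·(16³-2·16·(64/5)²+(64/5)³)/(24·200000) = 59392/1953125 m
Superposition: y = Σ y_i = 535928/17578125 m ≈ 0.030488 m

y(64/5) = 535928/17578125 m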